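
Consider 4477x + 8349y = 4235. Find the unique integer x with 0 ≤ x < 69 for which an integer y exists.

Reduce mod 8349: 4477x ≡ 4235 (mod 8349). With g = gcd(4477, 8349) = 121 dividing 4235, divide through: 37x ≡ 35 (mod 69).
Since gcd(37, 69) = 1, x ≡ 35·(37)⁻¹ ≡ 14 (mod 69). Smallest non-negative: 14.

14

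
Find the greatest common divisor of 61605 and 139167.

9

Euclid: 139167 = 2·61605 + 15957; 61605 = 3·15957 + 13734; 15957 = 1·13734 + 2223; 13734 = 6·2223 + 396; 2223 = 5·396 + 243; 396 = 1·243 + 153; 243 = 1·153 + 90; 153 = 1·90 + 63; 90 = 1·63 + 27; 63 = 2·27 + 9; 27 = 3·9 + 0. Last nonzero remainder: 9.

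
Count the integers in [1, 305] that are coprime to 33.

186

33 = 3·11. Inclusion–exclusion on these primes:
305 − ⌊305/3⌋ − ⌊305/11⌋ + ⌊305/33⌋ = 186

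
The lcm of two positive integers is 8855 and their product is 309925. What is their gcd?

35

From gcd × lcm = uv: gcd = 309925 / 8855 = 35.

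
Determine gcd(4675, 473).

Euclid: 4675 = 9·473 + 418; 473 = 1·418 + 55; 418 = 7·55 + 33; 55 = 1·33 + 22; 33 = 1·22 + 11; 22 = 2·11 + 0. Last nonzero remainder: 11.

11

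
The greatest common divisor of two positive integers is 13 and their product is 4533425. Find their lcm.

348725

Since gcd(a,b)·lcm(a,b) = ab, lcm = 4533425/13 = 348725.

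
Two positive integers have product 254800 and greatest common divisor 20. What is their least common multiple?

gcd·lcm = product, so lcm = 254800/20 = 12740.

12740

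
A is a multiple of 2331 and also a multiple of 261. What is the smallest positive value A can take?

2331 = 3² · 7 · 37; 261 = 3² · 29
max exponents: 3² · 7 · 29 · 37 = 67599

67599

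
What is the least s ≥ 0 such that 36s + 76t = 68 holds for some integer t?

Reduce mod 76: 36s ≡ 68 (mod 76). With g = gcd(36, 76) = 4 dividing 68, divide through: 9s ≡ 17 (mod 19).
Since gcd(9, 19) = 1, s ≡ 17·(9)⁻¹ ≡ 4 (mod 19). Smallest non-negative: 4.

4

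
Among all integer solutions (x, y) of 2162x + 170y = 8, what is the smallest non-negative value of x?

Euclid: 2162 = 12·170 + 122; 170 = 1·122 + 48; 122 = 2·48 + 26; 48 = 1·26 + 22; 26 = 1·22 + 4; 22 = 5·4 + 2; 4 = 2·2 + 0 → gcd = 2; 8 = 2·4.
Back-substitution yields 2162·(-39) + 170·(496) = 2, so one solution is x = -39·4 = -156, y = 496·4 = 1984.
Solutions in x differ by 170/2 = 85; the one in [0, 85) is -156 mod 85 = 14.

14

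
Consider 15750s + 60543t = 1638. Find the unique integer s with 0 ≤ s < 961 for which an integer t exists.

Euclid: 60543 = 3·15750 + 13293; 15750 = 1·13293 + 2457; 13293 = 5·2457 + 1008; 2457 = 2·1008 + 441; 1008 = 2·441 + 126; 441 = 3·126 + 63; 126 = 2·63 + 0 → gcd = 63; 1638 = 63·26.
Back-substitution yields 15750·(419) + 60543·(-109) = 63, so one solution is s = 419·26 = 10894, t = -109·26 = -2834.
Solutions in s differ by 60543/63 = 961; the one in [0, 961) is 10894 mod 961 = 323.

323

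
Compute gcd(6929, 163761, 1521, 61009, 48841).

gcd(6929, 163761): 163761 = 23·6929 + 4394; 6929 = 1·4394 + 2535; 4394 = 1·2535 + 1859; 2535 = 1·1859 + 676; 1859 = 2·676 + 507; 676 = 1·507 + 169; 507 = 3·169 + 0 → 169
gcd(169, 1521): 1521 = 9·169 + 0 → 169
gcd(169, 61009): 61009 = 361·169 + 0 → 169
gcd(169, 48841): 48841 = 289·169 + 0 → 169

169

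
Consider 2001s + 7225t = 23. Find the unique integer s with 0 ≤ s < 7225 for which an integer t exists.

5398

Euclid: 7225 = 3·2001 + 1222; 2001 = 1·1222 + 779; 1222 = 1·779 + 443; 779 = 1·443 + 336; 443 = 1·336 + 107; 336 = 3·107 + 15; 107 = 7·15 + 2; 15 = 7·2 + 1; 2 = 2·1 + 0 → gcd = 1; 23 = 1·23.
Back-substitution yields 2001·(3376) + 7225·(-935) = 1, so one solution is s = 3376·23 = 77648, t = -935·23 = -21505.
Solutions in s differ by 7225/1 = 7225; the one in [0, 7225) is 77648 mod 7225 = 5398.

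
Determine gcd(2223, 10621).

247

2223 = 3² · 13 · 19
10621 = 13 · 19 · 43
Common: 13 · 19 = 247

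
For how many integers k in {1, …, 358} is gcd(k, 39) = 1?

221

Prime factors of 39: 3, 13. Count integers ≤ 358 divisible by none of them.
By inclusion–exclusion: 358 − ⌊358/3⌋ − ⌊358/13⌋ + ⌊358/39⌋ = 221.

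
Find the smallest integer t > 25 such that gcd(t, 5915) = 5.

30

5915 = 5·1183. Any t with gcd(t, 5915) = 5 is a multiple of 5, say 5s, with s coprime to 1183.
Need s > 25/5, so s ≥ 6. First s ≥ 6 with gcd(s, 1183) = 1 is s = 6. Thus t = 5·6 = 30.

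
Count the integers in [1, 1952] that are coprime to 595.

1260

595 = 5·7·17. Inclusion–exclusion on these primes:
1952 − ⌊1952/5⌋ − ⌊1952/7⌋ − ⌊1952/17⌋ + ⌊1952/35⌋ + ⌊1952/85⌋ + ⌊1952/119⌋ − ⌊1952/595⌋ = 1260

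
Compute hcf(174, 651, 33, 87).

174 = 2 · 3 · 29; 651 = 3 · 7 · 31; 33 = 3 · 11; 87 = 3 · 29
gcd takes min exponent of each prime: 3 = 3

3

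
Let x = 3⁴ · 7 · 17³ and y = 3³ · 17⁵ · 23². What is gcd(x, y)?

132651

min exponent per shared prime: 3³ · 17³ = 132651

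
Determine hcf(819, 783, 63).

gcd(819, 783): 819 = 1·783 + 36; 783 = 21·36 + 27; 36 = 1·27 + 9; 27 = 3·9 + 0 → 9
gcd(9, 63): 63 = 7·9 + 0 → 9

9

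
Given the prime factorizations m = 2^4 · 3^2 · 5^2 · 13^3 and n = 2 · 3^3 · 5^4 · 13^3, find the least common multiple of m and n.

max exponent per prime: 2^4 · 3^3 · 5^4 · 13^3 = 593190000

593190000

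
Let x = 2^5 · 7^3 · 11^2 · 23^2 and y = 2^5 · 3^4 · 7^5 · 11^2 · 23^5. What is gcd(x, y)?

702562784

min exponent per shared prime: 2^5 · 7^3 · 11^2 · 23^2 = 702562784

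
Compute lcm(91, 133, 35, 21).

91 = 7 · 13; 133 = 7 · 19; 35 = 5 · 7; 21 = 3 · 7
lcm takes max exponent of each prime: 3 · 5 · 7 · 13 · 19 = 25935

25935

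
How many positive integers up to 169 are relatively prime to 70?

70 = 2·5·7. Inclusion–exclusion on these primes:
169 − ⌊169/2⌋ − ⌊169/5⌋ − ⌊169/7⌋ + ⌊169/10⌋ + ⌊169/14⌋ + ⌊169/35⌋ − ⌊169/70⌋ = 58

58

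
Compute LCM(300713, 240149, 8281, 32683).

33897271499

300713 = 7² · 17 · 19²; 240149 = 7² · 13² · 29; 8281 = 7² · 13²; 32683 = 7² · 23 · 29
lcm takes max exponent of each prime: 7² · 13² · 17 · 19² · 23 · 29 = 33897271499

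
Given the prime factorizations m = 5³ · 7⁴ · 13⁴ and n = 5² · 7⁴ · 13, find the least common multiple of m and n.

8571870125

max exponent per prime: 5³ · 7⁴ · 13⁴ = 8571870125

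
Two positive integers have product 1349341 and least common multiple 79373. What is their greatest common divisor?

17

From gcd × lcm = ab: gcd = 1349341 / 79373 = 17.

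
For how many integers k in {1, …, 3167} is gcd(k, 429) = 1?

429 = 3·11·13. Inclusion–exclusion on these primes:
3167 − ⌊3167/3⌋ − ⌊3167/11⌋ − ⌊3167/13⌋ + ⌊3167/33⌋ + ⌊3167/39⌋ + ⌊3167/143⌋ − ⌊3167/429⌋ = 1773

1773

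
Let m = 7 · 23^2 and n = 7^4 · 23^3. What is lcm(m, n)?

max exponent per prime: 7^4 · 23^3 = 29212967

29212967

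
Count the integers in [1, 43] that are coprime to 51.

51 = 3·17. Inclusion–exclusion on these primes:
43 − ⌊43/3⌋ − ⌊43/17⌋ + ⌊43/51⌋ = 27

27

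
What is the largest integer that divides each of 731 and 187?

Euclid: 731 = 3·187 + 170; 187 = 1·170 + 17; 170 = 10·17 + 0. Last nonzero remainder: 17.

17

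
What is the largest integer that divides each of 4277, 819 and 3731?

91

gcd(4277, 819): 4277 = 5·819 + 182; 819 = 4·182 + 91; 182 = 2·91 + 0 → 91
gcd(91, 3731): 3731 = 41·91 + 0 → 91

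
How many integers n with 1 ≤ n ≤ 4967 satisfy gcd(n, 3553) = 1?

4026

Prime factors of 3553: 11, 17, 19. Count integers ≤ 4967 divisible by none of them.
By inclusion–exclusion: 4967 − ⌊4967/11⌋ − ⌊4967/17⌋ − ⌊4967/19⌋ + ⌊4967/187⌋ + ⌊4967/209⌋ + ⌊4967/323⌋ − ⌊4967/3553⌋ = 4026.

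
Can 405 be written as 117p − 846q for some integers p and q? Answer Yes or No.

Yes

gcd(117, 846): 846 = 7·117 + 27; 117 = 4·27 + 9; 27 = 3·9 + 0 → 9
9 divides 405, so a solution exists.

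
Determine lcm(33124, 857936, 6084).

63941112144

33124 = 2² · 7² · 13²; 857936 = 2⁴ · 29 · 43²; 6084 = 2² · 3² · 13²
lcm takes max exponent of each prime: 2⁴ · 3² · 7² · 13² · 29 · 43² = 63941112144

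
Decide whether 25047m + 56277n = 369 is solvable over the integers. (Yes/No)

Yes

gcd(25047, 56277): 56277 = 2·25047 + 6183; 25047 = 4·6183 + 315; 6183 = 19·315 + 198; 315 = 1·198 + 117; 198 = 1·117 + 81; 117 = 1·81 + 36; 81 = 2·36 + 9; 36 = 4·9 + 0 → 9
9 divides 369, so a solution exists.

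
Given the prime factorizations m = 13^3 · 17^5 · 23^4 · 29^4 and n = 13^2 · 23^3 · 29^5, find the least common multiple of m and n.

max exponent per prime: 13^3 · 17^5 · 23^4 · 29^5 = 17905068934191188144161

17905068934191188144161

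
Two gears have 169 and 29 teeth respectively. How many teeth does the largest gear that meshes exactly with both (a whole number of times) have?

169 = 13²
29 = 29
Common: 1 = 1

1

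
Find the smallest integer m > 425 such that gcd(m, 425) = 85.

510

Multiples of 85 above 425: 85·6, 85·7, … . Need the cofactor coprime to 425/85 = 5.
Checking s = 6, 7, … the first with gcd(s, 5) = 1 is s = 6, giving 510.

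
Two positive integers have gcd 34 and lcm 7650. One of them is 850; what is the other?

a·b = gcd·lcm = 34·7650 = 260100, so b = 260100/850 = 306.

306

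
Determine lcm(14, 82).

574

14 = 2 · 7; 82 = 2 · 41
max exponents: 2 · 7 · 41 = 574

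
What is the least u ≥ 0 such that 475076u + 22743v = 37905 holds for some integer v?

Euclid: 475076 = 20·22743 + 20216; 22743 = 1·20216 + 2527; 20216 = 8·2527 + 0 → gcd = 2527; 37905 = 2527·15.
Back-substitution yields 475076·(-1) + 22743·(21) = 2527, so one solution is u = -1·15 = -15, v = 21·15 = 315.
Solutions in u differ by 22743/2527 = 9; the one in [0, 9) is -15 mod 9 = 3.

3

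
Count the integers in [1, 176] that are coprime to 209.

151

209 = 11·19. Inclusion–exclusion on these primes:
176 − ⌊176/11⌋ − ⌊176/19⌋ + ⌊176/209⌋ = 151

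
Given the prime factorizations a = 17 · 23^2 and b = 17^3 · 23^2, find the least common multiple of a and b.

2598977

max exponent per prime: 17^3 · 23^2 = 2598977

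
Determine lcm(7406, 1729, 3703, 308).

40244204

7406 = 2 · 7 · 23²; 1729 = 7 · 13 · 19; 3703 = 7 · 23²; 308 = 2² · 7 · 11
lcm takes max exponent of each prime: 2² · 7 · 11 · 13 · 19 · 23² = 40244204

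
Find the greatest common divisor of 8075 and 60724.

323

Euclid: 60724 = 7·8075 + 4199; 8075 = 1·4199 + 3876; 4199 = 1·3876 + 323; 3876 = 12·323 + 0. Last nonzero remainder: 323.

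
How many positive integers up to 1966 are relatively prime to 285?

285 = 3·5·19. Inclusion–exclusion on these primes:
1966 − ⌊1966/3⌋ − ⌊1966/5⌋ − ⌊1966/19⌋ + ⌊1966/15⌋ + ⌊1966/57⌋ + ⌊1966/95⌋ − ⌊1966/285⌋ = 994

994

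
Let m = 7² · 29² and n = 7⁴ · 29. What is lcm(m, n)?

2019241

max exponent per prime: 7⁴ · 29² = 2019241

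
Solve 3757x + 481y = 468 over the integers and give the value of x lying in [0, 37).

16

Euclid: 3757 = 7·481 + 390; 481 = 1·390 + 91; 390 = 4·91 + 26; 91 = 3·26 + 13; 26 = 2·13 + 0 → gcd = 13; 468 = 13·36.
Back-substitution yields 3757·(-16) + 481·(125) = 13, so one solution is x = -16·36 = -576, y = 125·36 = 4500.
Solutions in x differ by 481/13 = 37; the one in [0, 37) is -576 mod 37 = 16.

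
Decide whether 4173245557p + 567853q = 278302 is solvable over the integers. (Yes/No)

No

gcd(4173245557, 567853): 4173245557 = 7349·567853 + 93860; 567853 = 6·93860 + 4693; 93860 = 20·4693 + 0 → 4693
4693 does not divide 278302, so a solution does not exist.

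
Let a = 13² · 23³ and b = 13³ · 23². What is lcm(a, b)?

max exponent per prime: 13³ · 23³ = 26730899

26730899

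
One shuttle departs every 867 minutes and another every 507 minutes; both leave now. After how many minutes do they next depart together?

867 = 3 · 17²; 507 = 3 · 13²
max exponents: 3 · 13² · 17² = 146523

146523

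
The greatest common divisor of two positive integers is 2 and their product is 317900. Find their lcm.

158950

Since gcd(u,v)·lcm(u,v) = uv, lcm = 317900/2 = 158950.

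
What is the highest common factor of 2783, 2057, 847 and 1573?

121

2783 = 11² · 23; 2057 = 11² · 17; 847 = 7 · 11²; 1573 = 11² · 13
gcd takes min exponent of each prime: 11² = 121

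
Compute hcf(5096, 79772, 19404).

5096 = 2³ · 7² · 13; 79772 = 2² · 7² · 11 · 37; 19404 = 2² · 3² · 7² · 11
gcd takes min exponent of each prime: 2² · 7² = 196

196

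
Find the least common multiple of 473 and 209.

473 = 11 · 43; 209 = 11 · 19
max exponents: 11 · 19 · 43 = 8987

8987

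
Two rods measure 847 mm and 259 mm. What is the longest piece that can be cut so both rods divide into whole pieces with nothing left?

847 = 7 · 11²
259 = 7 · 37
Common: 7 = 7

7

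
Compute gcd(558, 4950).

558 = 2 · 3² · 31
4950 = 2 · 3² · 5² · 11
Common: 2 · 3² = 18

18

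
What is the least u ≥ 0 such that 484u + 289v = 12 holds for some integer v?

Reduce mod 289: 484u ≡ 12 (mod 289). With g = gcd(484, 289) = 1 dividing 12, divide through: 484u ≡ 12 (mod 289).
Since gcd(484, 289) = 1, u ≡ 12·(484)⁻¹ ≡ 129 (mod 289). Smallest non-negative: 129.

129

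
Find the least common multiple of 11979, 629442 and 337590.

lcm(11979, 629442) = 11979·629442/gcd = 7540085718/1089 = 6923862
lcm(6923862, 337590) = 6923862·337590/gcd = 2337426572580/2178 = 1073198610

1073198610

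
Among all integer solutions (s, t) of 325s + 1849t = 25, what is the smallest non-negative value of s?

Reduce mod 1849: 325s ≡ 25 (mod 1849). With g = gcd(325, 1849) = 1 dividing 25, divide through: 325s ≡ 25 (mod 1849).
Since gcd(325, 1849) = 1, s ≡ 25·(325)⁻¹ ≡ 569 (mod 1849). Smallest non-negative: 569.

569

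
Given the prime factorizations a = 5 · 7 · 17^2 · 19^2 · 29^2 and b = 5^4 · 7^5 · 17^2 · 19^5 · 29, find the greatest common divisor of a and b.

min exponent per shared prime: 5 · 7 · 17^2 · 19^2 · 29 = 105893935

105893935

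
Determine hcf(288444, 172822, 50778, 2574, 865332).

288444 = 2² · 3 · 13 · 43²; 172822 = 2 · 13 · 17² · 23; 50778 = 2 · 3² · 7 · 13 · 31; 2574 = 2 · 3² · 11 · 13; 865332 = 2² · 3² · 13 · 43²
gcd takes min exponent of each prime: 2 · 13 = 26

26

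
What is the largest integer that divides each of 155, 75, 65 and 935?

5

gcd(155, 75): 155 = 2·75 + 5; 75 = 15·5 + 0 → 5
gcd(5, 65): 65 = 13·5 + 0 → 5
gcd(5, 935): 935 = 187·5 + 0 → 5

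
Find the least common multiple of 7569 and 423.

355743

7569 = 3² · 29²; 423 = 3² · 47
max exponents: 3² · 29² · 47 = 355743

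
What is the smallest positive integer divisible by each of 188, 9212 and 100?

lcm(188, 9212) = 188·9212/gcd = 1731856/188 = 9212
lcm(9212, 100) = 9212·100/gcd = 921200/4 = 230300

230300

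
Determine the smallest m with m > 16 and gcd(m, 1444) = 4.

20

gcd(m, 1444) = 4 forces 4 | m; write m = 4s. Then gcd(4s, 4·361) = 4·gcd(s, 361), so need gcd(s, 361) = 1.
4s > 16 gives s ≥ 5. The least s ≥ 5 coprime to 361 is 5, so m = 4·5 = 20.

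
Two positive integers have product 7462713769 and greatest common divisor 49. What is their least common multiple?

152300281

gcd·lcm = product, so lcm = 7462713769/49 = 152300281.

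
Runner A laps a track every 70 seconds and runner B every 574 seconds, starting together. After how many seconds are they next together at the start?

70 = 2 · 5 · 7; 574 = 2 · 7 · 41
max exponents: 2 · 5 · 7 · 41 = 2870

2870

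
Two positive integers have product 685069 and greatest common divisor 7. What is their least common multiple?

For any two positive integers, gcd × lcm equals their product. Hence lcm = 685069 / 7 = 97867.

97867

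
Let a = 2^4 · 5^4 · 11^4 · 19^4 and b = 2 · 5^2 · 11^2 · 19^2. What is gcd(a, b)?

min exponent per shared prime: 2 · 5^2 · 11^2 · 19^2 = 2184050

2184050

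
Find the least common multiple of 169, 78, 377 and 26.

169 = 13²; 78 = 2 · 3 · 13; 377 = 13 · 29; 26 = 2 · 13
lcm takes max exponent of each prime: 2 · 3 · 13² · 29 = 29406

29406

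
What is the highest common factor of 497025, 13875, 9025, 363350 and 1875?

25

497025 = 3² · 5² · 47²; 13875 = 3 · 5³ · 37; 9025 = 5² · 19²; 363350 = 2 · 5² · 13² · 43; 1875 = 3 · 5⁴
gcd takes min exponent of each prime: 5² = 25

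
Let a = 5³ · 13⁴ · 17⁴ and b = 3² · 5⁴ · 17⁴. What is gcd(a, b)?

10440125

min exponent per shared prime: 5³ · 17⁴ = 10440125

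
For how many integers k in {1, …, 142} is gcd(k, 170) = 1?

Prime factors of 170: 2, 5, 17. Count integers ≤ 142 divisible by none of them.
By inclusion–exclusion: 142 − ⌊142/2⌋ − ⌊142/5⌋ − ⌊142/17⌋ + ⌊142/10⌋ + ⌊142/34⌋ + ⌊142/85⌋ − ⌊142/170⌋ = 54.

54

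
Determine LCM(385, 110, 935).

13090

lcm(385, 110) = 385·110/gcd = 42350/55 = 770
lcm(770, 935) = 770·935/gcd = 719950/55 = 13090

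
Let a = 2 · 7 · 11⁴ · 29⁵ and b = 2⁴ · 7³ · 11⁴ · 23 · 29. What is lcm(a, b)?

max exponent per prime: 2⁴ · 7³ · 11⁴ · 23 · 29⁵ = 37905538332216016

37905538332216016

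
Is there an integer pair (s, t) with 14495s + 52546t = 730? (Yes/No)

By Bézout, 14495s + 52546t = 730 has integer solutions iff gcd(14495, 52546) | 730.
Euclid: 52546 = 3·14495 + 9061; 14495 = 1·9061 + 5434; 9061 = 1·5434 + 3627; 5434 = 1·3627 + 1807; 3627 = 2·1807 + 13; 1807 = 139·13 + 0. gcd = 13; 730 mod 13 = 2. No.

No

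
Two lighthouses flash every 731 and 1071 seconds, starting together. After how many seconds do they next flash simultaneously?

gcd first: 1071 = 1·731 + 340; 731 = 2·340 + 51; 340 = 6·51 + 34; 51 = 1·34 + 17; 34 = 2·17 + 0 → gcd = 17
lcm = 731·1071/gcd = 782901/17 = 46053

46053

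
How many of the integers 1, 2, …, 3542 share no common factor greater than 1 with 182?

182 = 2·7·13. Inclusion–exclusion on these primes:
3542 − ⌊3542/2⌋ − ⌊3542/7⌋ − ⌊3542/13⌋ + ⌊3542/14⌋ + ⌊3542/26⌋ + ⌊3542/91⌋ − ⌊3542/182⌋ = 1401

1401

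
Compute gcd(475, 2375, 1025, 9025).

25

gcd(475, 2375): 2375 = 5·475 + 0 → 475
gcd(475, 1025): 1025 = 2·475 + 75; 475 = 6·75 + 25; 75 = 3·25 + 0 → 25
gcd(25, 9025): 9025 = 361·25 + 0 → 25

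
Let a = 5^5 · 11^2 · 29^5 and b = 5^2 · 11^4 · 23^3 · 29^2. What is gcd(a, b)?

2544025

min exponent per shared prime: 5^2 · 11^2 · 29^2 = 2544025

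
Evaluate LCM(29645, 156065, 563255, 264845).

lcm(29645, 156065) = 29645·156065/gcd = 4626546925/245 = 18883865
lcm(18883865, 563255) = 18883865·563255/gcd = 10636431380575/29645 = 358793435
lcm(358793435, 264845) = 358793435·264845/gcd = 95024647292575/245 = 387855703235

387855703235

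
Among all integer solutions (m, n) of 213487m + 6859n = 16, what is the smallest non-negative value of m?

Reduce mod 6859: 213487m ≡ 16 (mod 6859). With g = gcd(213487, 6859) = 1 dividing 16, divide through: 213487m ≡ 16 (mod 6859).
Since gcd(213487, 6859) = 1, m ≡ 16·(213487)⁻¹ ≡ 4141 (mod 6859). Smallest non-negative: 4141.

4141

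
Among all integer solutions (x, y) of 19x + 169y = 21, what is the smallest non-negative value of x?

Reduce mod 169: 19x ≡ 21 (mod 169). With g = gcd(19, 169) = 1 dividing 21, divide through: 19x ≡ 21 (mod 169).
Since gcd(19, 169) = 1, x ≡ 21·(19)⁻¹ ≡ 10 (mod 169). Smallest non-negative: 10.

10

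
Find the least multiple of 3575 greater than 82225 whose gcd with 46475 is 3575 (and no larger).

85800

Multiples of 3575 above 82225: 3575·24, 3575·25, … . Need the cofactor coprime to 46475/3575 = 13.
Checking s = 24, 25, … the first with gcd(s, 13) = 1 is s = 24, giving 85800.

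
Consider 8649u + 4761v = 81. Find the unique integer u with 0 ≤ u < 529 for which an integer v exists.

Reduce mod 4761: 8649u ≡ 81 (mod 4761). With g = gcd(8649, 4761) = 9 dividing 81, divide through: 961u ≡ 9 (mod 529).
Since gcd(961, 529) = 1, u ≡ 9·(961)⁻¹ ≡ 518 (mod 529). Smallest non-negative: 518.

518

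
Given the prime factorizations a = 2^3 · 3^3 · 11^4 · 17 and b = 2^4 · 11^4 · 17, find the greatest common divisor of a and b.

min exponent per shared prime: 2^3 · 11^4 · 17 = 1991176

1991176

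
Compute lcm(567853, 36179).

567853 = 11² · 13 · 19²; 36179 = 11² · 13 · 23
max exponents: 11² · 13 · 19² · 23 = 13060619

13060619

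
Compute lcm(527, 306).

gcd first: 527 = 1·306 + 221; 306 = 1·221 + 85; 221 = 2·85 + 51; 85 = 1·51 + 34; 51 = 1·34 + 17; 34 = 2·17 + 0 → gcd = 17
lcm = 527·306/gcd = 161262/17 = 9486

9486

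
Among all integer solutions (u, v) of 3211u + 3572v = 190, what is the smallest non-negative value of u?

138

Reduce mod 3572: 3211u ≡ 190 (mod 3572). With g = gcd(3211, 3572) = 19 dividing 190, divide through: 169u ≡ 10 (mod 188).
Since gcd(169, 188) = 1, u ≡ 10·(169)⁻¹ ≡ 138 (mod 188). Smallest non-negative: 138.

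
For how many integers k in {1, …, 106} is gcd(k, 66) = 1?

32

66 = 2·3·11. Inclusion–exclusion on these primes:
106 − ⌊106/2⌋ − ⌊106/3⌋ − ⌊106/11⌋ + ⌊106/6⌋ + ⌊106/22⌋ + ⌊106/33⌋ − ⌊106/66⌋ = 32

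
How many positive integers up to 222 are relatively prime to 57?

140

57 = 3·19. Inclusion–exclusion on these primes:
222 − ⌊222/3⌋ − ⌊222/19⌋ + ⌊222/57⌋ = 140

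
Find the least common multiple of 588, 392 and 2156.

12936

588 = 2² · 3 · 7²; 392 = 2³ · 7²; 2156 = 2² · 7² · 11
lcm takes max exponent of each prime: 2³ · 3 · 7² · 11 = 12936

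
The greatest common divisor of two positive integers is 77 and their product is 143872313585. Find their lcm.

1868471605

For any two positive integers, gcd × lcm equals their product. Hence lcm = 143872313585 / 77 = 1868471605.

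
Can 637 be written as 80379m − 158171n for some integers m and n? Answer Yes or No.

Yes

gcd(80379, 158171): 158171 = 1·80379 + 77792; 80379 = 1·77792 + 2587; 77792 = 30·2587 + 182; 2587 = 14·182 + 39; 182 = 4·39 + 26; 39 = 1·26 + 13; 26 = 2·13 + 0 → 13
13 divides 637, so a solution exists.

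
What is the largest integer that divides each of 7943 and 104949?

7943 = 13² · 47
104949 = 3³ · 13² · 23
Common: 13² = 169

169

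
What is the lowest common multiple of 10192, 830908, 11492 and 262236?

lcm(10192, 830908) = 10192·830908/gcd = 8468614336/52 = 162857968
lcm(162857968, 11492) = 162857968·11492/gcd = 1871563768256/52 = 35991610928
lcm(35991610928, 262236) = 35991610928·262236/gcd = 9438296083315008/52 = 181505693909904

181505693909904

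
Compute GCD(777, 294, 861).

gcd(777, 294): 777 = 2·294 + 189; 294 = 1·189 + 105; 189 = 1·105 + 84; 105 = 1·84 + 21; 84 = 4·21 + 0 → 21
gcd(21, 861): 861 = 41·21 + 0 → 21

21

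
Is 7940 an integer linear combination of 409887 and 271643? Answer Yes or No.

By Bézout, 409887x − 271643y = 7940 has integer solutions iff gcd(409887, 271643) | 7940.
Euclid: 409887 = 1·271643 + 138244; 271643 = 1·138244 + 133399; 138244 = 1·133399 + 4845; 133399 = 27·4845 + 2584; 4845 = 1·2584 + 2261; 2584 = 1·2261 + 323; 2261 = 7·323 + 0. gcd = 323; 7940 mod 323 = 188. No.

No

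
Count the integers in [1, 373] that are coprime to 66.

114

Prime factors of 66: 2, 3, 11. Count integers ≤ 373 divisible by none of them.
By inclusion–exclusion: 373 − ⌊373/2⌋ − ⌊373/3⌋ − ⌊373/11⌋ + ⌊373/6⌋ + ⌊373/22⌋ + ⌊373/33⌋ − ⌊373/66⌋ = 114.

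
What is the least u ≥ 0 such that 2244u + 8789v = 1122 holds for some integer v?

gcd(2244, 8789) = 187 (Euclid: 8789 = 3·2244 + 2057; 2244 = 1·2057 + 187; 2057 = 11·187 + 0), and 187 | 1122.
Extended Euclid: 2244·(4) + 8789·(-1) = 187. Scale by 6: u₀ = 24.
General solution u = u₀ + 47t; reducing mod 47 gives u = 24 (and v = -6).

24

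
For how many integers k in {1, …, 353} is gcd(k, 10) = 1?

142

10 = 2·5. Inclusion–exclusion on these primes:
353 − ⌊353/2⌋ − ⌊353/5⌋ + ⌊353/10⌋ = 142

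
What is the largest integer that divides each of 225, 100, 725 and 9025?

225 = 3² · 5²; 100 = 2² · 5²; 725 = 5² · 29; 9025 = 5² · 19²
gcd takes min exponent of each prime: 5² = 25

25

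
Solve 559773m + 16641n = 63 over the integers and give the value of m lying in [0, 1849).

gcd(559773, 16641) = 9 (Euclid: 559773 = 33·16641 + 10620; 16641 = 1·10620 + 6021; 10620 = 1·6021 + 4599; 6021 = 1·4599 + 1422; 4599 = 3·1422 + 333; 1422 = 4·333 + 90; 333 = 3·90 + 63; 90 = 1·63 + 27; 63 = 2·27 + 9; 27 = 3·9 + 0), and 9 | 63.
Extended Euclid: 559773·(550) + 16641·(-18501) = 9. Scale by 7: m₀ = 3850.
General solution m = m₀ + 1849t; reducing mod 1849 gives m = 152 (and n = -5113).

152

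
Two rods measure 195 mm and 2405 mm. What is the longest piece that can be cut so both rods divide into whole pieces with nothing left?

65

195 = 3 · 5 · 13
2405 = 5 · 13 · 37
Common: 5 · 13 = 65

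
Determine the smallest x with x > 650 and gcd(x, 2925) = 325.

Multiples of 325 above 650: 325·3, 325·4, … . Need the cofactor coprime to 2925/325 = 9.
Checking s = 3, 4, … the first with gcd(s, 9) = 1 is s = 4, giving 1300.

1300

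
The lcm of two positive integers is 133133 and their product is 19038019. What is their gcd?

gcd·lcm = product, so gcd = 19038019/133133 = 143.

143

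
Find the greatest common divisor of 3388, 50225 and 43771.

gcd(3388, 50225): 50225 = 14·3388 + 2793; 3388 = 1·2793 + 595; 2793 = 4·595 + 413; 595 = 1·413 + 182; 413 = 2·182 + 49; 182 = 3·49 + 35; 49 = 1·35 + 14; 35 = 2·14 + 7; 14 = 2·7 + 0 → 7
gcd(7, 43771): 43771 = 6253·7 + 0 → 7

7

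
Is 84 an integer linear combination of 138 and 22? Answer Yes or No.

By Bézout, 138x + 22y = 84 has integer solutions iff gcd(138, 22) | 84.
Euclid: 138 = 6·22 + 6; 22 = 3·6 + 4; 6 = 1·4 + 2; 4 = 2·2 + 0. gcd = 2; 84 mod 2 = 0. Yes.

Yes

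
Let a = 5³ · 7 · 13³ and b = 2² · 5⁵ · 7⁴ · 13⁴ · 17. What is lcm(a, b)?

14572179212500

max exponent per prime: 2² · 5⁵ · 7⁴ · 13⁴ · 17 = 14572179212500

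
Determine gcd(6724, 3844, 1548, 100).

4

6724 = 2² · 41²; 3844 = 2² · 31²; 1548 = 2² · 3² · 43; 100 = 2² · 5²
gcd takes min exponent of each prime: 2² = 4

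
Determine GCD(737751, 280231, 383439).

133

737751 = 3 · 7 · 19 · 43²; 280231 = 7³ · 19 · 43; 383439 = 3 · 7 · 19 · 31²
gcd takes min exponent of each prime: 7 · 19 = 133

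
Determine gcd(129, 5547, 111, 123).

3

129 = 3 · 43; 5547 = 3 · 43²; 111 = 3 · 37; 123 = 3 · 41
gcd takes min exponent of each prime: 3 = 3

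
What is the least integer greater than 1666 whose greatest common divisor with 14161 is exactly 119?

1785

gcd(x, 14161) = 119 forces 119 | x; write x = 119s. Then gcd(119s, 119·119) = 119·gcd(s, 119), so need gcd(s, 119) = 1.
119s > 1666 gives s ≥ 15. The least s ≥ 15 coprime to 119 is 15, so x = 119·15 = 1785.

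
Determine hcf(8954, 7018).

8954 = 2 · 11² · 37
7018 = 2 · 11² · 29
Common: 2 · 11² = 242

242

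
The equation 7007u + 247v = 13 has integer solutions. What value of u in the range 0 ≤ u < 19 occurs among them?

11

Reduce mod 247: 7007u ≡ 13 (mod 247). With g = gcd(7007, 247) = 13 dividing 13, divide through: 539u ≡ 1 (mod 19).
Since gcd(539, 19) = 1, u ≡ 1·(539)⁻¹ ≡ 11 (mod 19). Smallest non-negative: 11.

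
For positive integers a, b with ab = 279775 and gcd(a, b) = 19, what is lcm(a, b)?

14725

For any two positive integers, gcd × lcm equals their product. Hence lcm = 279775 / 19 = 14725.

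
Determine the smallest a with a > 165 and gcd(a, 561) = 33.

198

Multiples of 33 above 165: 33·6, 33·7, … . Need the cofactor coprime to 561/33 = 17.
Checking s = 6, 7, … the first with gcd(s, 17) = 1 is s = 6, giving 198.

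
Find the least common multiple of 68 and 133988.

68 = 2² · 17; 133988 = 2² · 19 · 41 · 43
max exponents: 2² · 17 · 19 · 41 · 43 = 2277796

2277796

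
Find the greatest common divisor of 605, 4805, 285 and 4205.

5

gcd(605, 4805): 4805 = 7·605 + 570; 605 = 1·570 + 35; 570 = 16·35 + 10; 35 = 3·10 + 5; 10 = 2·5 + 0 → 5
gcd(5, 285): 285 = 57·5 + 0 → 5
gcd(5, 4205): 4205 = 841·5 + 0 → 5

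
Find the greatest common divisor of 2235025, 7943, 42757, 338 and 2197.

2235025 = 5² · 13² · 23²; 7943 = 13² · 47; 42757 = 11 · 13² · 23; 338 = 2 · 13²; 2197 = 13³
gcd takes min exponent of each prime: 13² = 169

169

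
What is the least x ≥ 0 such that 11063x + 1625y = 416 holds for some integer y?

gcd(11063, 1625) = 13 (Euclid: 11063 = 6·1625 + 1313; 1625 = 1·1313 + 312; 1313 = 4·312 + 65; 312 = 4·65 + 52; 65 = 1·52 + 13; 52 = 4·13 + 0), and 13 | 416.
Extended Euclid: 11063·(26) + 1625·(-177) = 13. Scale by 32: x₀ = 832.
General solution x = x₀ + 125t; reducing mod 125 gives x = 82 (and y = -558).

82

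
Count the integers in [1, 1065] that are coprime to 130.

Prime factors of 130: 2, 5, 13. Count integers ≤ 1065 divisible by none of them.
By inclusion–exclusion: 1065 − ⌊1065/2⌋ − ⌊1065/5⌋ − ⌊1065/13⌋ + ⌊1065/10⌋ + ⌊1065/26⌋ + ⌊1065/65⌋ − ⌊1065/130⌋ = 393.

393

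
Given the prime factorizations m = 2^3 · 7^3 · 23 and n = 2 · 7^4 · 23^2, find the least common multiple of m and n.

10161032

max exponent per prime: 2^3 · 7^4 · 23^2 = 10161032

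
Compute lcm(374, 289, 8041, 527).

lcm(374, 289) = 374·289/gcd = 108086/17 = 6358
lcm(6358, 8041) = 6358·8041/gcd = 51124678/187 = 273394
lcm(273394, 527) = 273394·527/gcd = 144078638/17 = 8475214

8475214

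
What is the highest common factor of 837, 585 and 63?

9

gcd(837, 585): 837 = 1·585 + 252; 585 = 2·252 + 81; 252 = 3·81 + 9; 81 = 9·9 + 0 → 9
gcd(9, 63): 63 = 7·9 + 0 → 9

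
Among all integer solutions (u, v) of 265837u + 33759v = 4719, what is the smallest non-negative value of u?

Euclid: 265837 = 7·33759 + 29524; 33759 = 1·29524 + 4235; 29524 = 6·4235 + 4114; 4235 = 1·4114 + 121; 4114 = 34·121 + 0 → gcd = 121; 4719 = 121·39.
Back-substitution yields 265837·(-8) + 33759·(63) = 121, so one solution is u = -8·39 = -312, v = 63·39 = 2457.
Solutions in u differ by 33759/121 = 279; the one in [0, 279) is -312 mod 279 = 246.

246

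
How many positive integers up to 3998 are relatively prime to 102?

Prime factors of 102: 2, 3, 17. Count integers ≤ 3998 divisible by none of them.
By inclusion–exclusion: 3998 − ⌊3998/2⌋ − ⌊3998/3⌋ − ⌊3998/17⌋ + ⌊3998/6⌋ + ⌊3998/34⌋ + ⌊3998/51⌋ − ⌊3998/102⌋ = 1254.

1254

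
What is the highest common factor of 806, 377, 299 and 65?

13

gcd(806, 377): 806 = 2·377 + 52; 377 = 7·52 + 13; 52 = 4·13 + 0 → 13
gcd(13, 299): 299 = 23·13 + 0 → 13
gcd(13, 65): 65 = 5·13 + 0 → 13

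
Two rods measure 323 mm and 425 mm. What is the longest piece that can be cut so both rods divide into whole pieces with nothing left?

323 = 17 · 19
425 = 5² · 17
Common: 17 = 17

17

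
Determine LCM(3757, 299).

3757 = 13 · 17²; 299 = 13 · 23
max exponents: 13 · 17² · 23 = 86411

86411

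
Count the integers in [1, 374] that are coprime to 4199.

308

Prime factors of 4199: 13, 17, 19. Count integers ≤ 374 divisible by none of them.
By inclusion–exclusion: 374 − ⌊374/13⌋ − ⌊374/17⌋ − ⌊374/19⌋ + ⌊374/221⌋ + ⌊374/247⌋ + ⌊374/323⌋ − ⌊374/4199⌋ = 308.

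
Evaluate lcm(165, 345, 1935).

489555

165 = 3 · 5 · 11; 345 = 3 · 5 · 23; 1935 = 3² · 5 · 43
lcm takes max exponent of each prime: 3² · 5 · 11 · 23 · 43 = 489555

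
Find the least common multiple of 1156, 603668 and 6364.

277565942732

1156 = 2² · 17²; 603668 = 2² · 13² · 19 · 47; 6364 = 2² · 37 · 43
lcm takes max exponent of each prime: 2² · 13² · 17² · 19 · 37 · 43 · 47 = 277565942732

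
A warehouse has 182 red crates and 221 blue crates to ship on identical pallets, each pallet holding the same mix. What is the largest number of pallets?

13

182 = 2 · 7 · 13
221 = 13 · 17
Common: 13 = 13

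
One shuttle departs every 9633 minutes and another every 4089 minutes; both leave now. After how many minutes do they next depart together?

gcd first: 9633 = 2·4089 + 1455; 4089 = 2·1455 + 1179; 1455 = 1·1179 + 276; 1179 = 4·276 + 75; 276 = 3·75 + 51; 75 = 1·51 + 24; 51 = 2·24 + 3; 24 = 8·3 + 0 → gcd = 3
lcm = 9633·4089/gcd = 39389337/3 = 13129779

13129779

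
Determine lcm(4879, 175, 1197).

lcm(4879, 175) = 4879·175/gcd = 853825/7 = 121975
lcm(121975, 1197) = 121975·1197/gcd = 146004075/7 = 20857725

20857725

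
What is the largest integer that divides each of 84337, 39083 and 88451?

gcd(84337, 39083): 84337 = 2·39083 + 6171; 39083 = 6·6171 + 2057; 6171 = 3·2057 + 0 → 2057
gcd(2057, 88451): 88451 = 43·2057 + 0 → 2057

2057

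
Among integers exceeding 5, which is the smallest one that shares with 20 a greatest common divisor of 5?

15

20 = 5·4. Any m with gcd(m, 20) = 5 is a multiple of 5, say 5s, with s coprime to 4.
Need s > 5/5, so s ≥ 2. First s ≥ 2 with gcd(s, 4) = 1 is s = 3. Thus m = 5·3 = 15.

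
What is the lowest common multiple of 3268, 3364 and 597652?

3268 = 2² · 19 · 43; 3364 = 2² · 29²; 597652 = 2² · 11 · 17² · 47
lcm takes max exponent of each prime: 2² · 11 · 17² · 19 · 29² · 43 · 47 = 410644896244

410644896244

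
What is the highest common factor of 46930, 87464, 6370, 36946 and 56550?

46930 = 2 · 5 · 13 · 19²; 87464 = 2³ · 13 · 29²; 6370 = 2 · 5 · 7² · 13; 36946 = 2 · 7² · 13 · 29; 56550 = 2 · 3 · 5² · 13 · 29
gcd takes min exponent of each prime: 2 · 13 = 26

26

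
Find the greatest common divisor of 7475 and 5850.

325

Euclid: 7475 = 1·5850 + 1625; 5850 = 3·1625 + 975; 1625 = 1·975 + 650; 975 = 1·650 + 325; 650 = 2·325 + 0. Last nonzero remainder: 325.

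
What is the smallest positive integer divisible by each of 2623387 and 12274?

2623387 = 13² · 19² · 43; 12274 = 2 · 17 · 19²
max exponents: 2 · 13² · 17 · 19² · 43 = 89195158

89195158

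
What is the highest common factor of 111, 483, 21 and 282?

3

111 = 3 · 37; 483 = 3 · 7 · 23; 21 = 3 · 7; 282 = 2 · 3 · 47
gcd takes min exponent of each prime: 3 = 3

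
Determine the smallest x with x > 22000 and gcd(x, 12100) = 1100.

23100

Multiples of 1100 above 22000: 1100·21, 1100·22, … . Need the cofactor coprime to 12100/1100 = 11.
Checking s = 21, 22, … the first with gcd(s, 11) = 1 is s = 21, giving 23100.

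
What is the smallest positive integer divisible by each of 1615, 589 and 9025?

1615 = 5 · 17 · 19; 589 = 19 · 31; 9025 = 5² · 19²
lcm takes max exponent of each prime: 5² · 17 · 19² · 31 = 4756175

4756175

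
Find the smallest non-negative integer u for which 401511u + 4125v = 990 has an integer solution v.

90

gcd(401511, 4125) = 33 (Euclid: 401511 = 97·4125 + 1386; 4125 = 2·1386 + 1353; 1386 = 1·1353 + 33; 1353 = 41·33 + 0), and 33 | 990.
Extended Euclid: 401511·(3) + 4125·(-292) = 33. Scale by 30: u₀ = 90.
General solution u = u₀ + 125t; reducing mod 125 gives u = 90 (and v = -8760).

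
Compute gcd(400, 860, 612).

4

400 = 2⁴ · 5²; 860 = 2² · 5 · 43; 612 = 2² · 3² · 17
gcd takes min exponent of each prime: 2² = 4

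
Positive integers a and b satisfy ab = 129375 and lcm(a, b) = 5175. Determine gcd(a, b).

From gcd × lcm = ab: gcd = 129375 / 5175 = 25.

25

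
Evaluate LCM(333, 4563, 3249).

60947991

lcm(333, 4563) = 333·4563/gcd = 1519479/9 = 168831
lcm(168831, 3249) = 168831·3249/gcd = 548531919/9 = 60947991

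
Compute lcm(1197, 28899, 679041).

1197 = 3² · 7 · 19; 28899 = 3² · 13² · 19; 679041 = 3² · 11 · 19³
lcm takes max exponent of each prime: 3² · 7 · 11 · 13² · 19³ = 803305503

803305503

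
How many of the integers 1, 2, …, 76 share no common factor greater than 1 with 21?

Prime factors of 21: 3, 7. Count integers ≤ 76 divisible by none of them.
By inclusion–exclusion: 76 − ⌊76/3⌋ − ⌊76/7⌋ + ⌊76/21⌋ = 44.

44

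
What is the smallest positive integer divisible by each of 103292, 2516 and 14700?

lcm(103292, 2516) = 103292·2516/gcd = 259882672/68 = 3821804
lcm(3821804, 14700) = 3821804·14700/gcd = 56180518800/196 = 286635300

286635300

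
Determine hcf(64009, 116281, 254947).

121

gcd(64009, 116281): 116281 = 1·64009 + 52272; 64009 = 1·52272 + 11737; 52272 = 4·11737 + 5324; 11737 = 2·5324 + 1089; 5324 = 4·1089 + 968; 1089 = 1·968 + 121; 968 = 8·121 + 0 → 121
gcd(121, 254947): 254947 = 2107·121 + 0 → 121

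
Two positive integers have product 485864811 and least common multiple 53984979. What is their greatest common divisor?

9

gcd·lcm = product, so gcd = 485864811/53984979 = 9.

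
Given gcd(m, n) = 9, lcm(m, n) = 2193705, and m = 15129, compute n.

Using mn = gcd(m,n)·lcm(m,n) = 9·2193705 = 19743345, we get n = 19743345/15129 = 1305.

1305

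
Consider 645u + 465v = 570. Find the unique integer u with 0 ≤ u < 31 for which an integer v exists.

29

gcd(645, 465) = 15 (Euclid: 645 = 1·465 + 180; 465 = 2·180 + 105; 180 = 1·105 + 75; 105 = 1·75 + 30; 75 = 2·30 + 15; 30 = 2·15 + 0), and 15 | 570.
Extended Euclid: 645·(13) + 465·(-18) = 15. Scale by 38: u₀ = 494.
General solution u = u₀ + 31t; reducing mod 31 gives u = 29 (and v = -39).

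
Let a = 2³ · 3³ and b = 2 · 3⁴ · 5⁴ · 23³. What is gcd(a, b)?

54

min exponent per shared prime: 2 · 3³ = 54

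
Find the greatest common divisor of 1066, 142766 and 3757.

13

gcd(1066, 142766): 142766 = 133·1066 + 988; 1066 = 1·988 + 78; 988 = 12·78 + 52; 78 = 1·52 + 26; 52 = 2·26 + 0 → 26
gcd(26, 3757): 3757 = 144·26 + 13; 26 = 2·13 + 0 → 13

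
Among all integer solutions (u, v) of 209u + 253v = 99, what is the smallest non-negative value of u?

15

gcd(209, 253) = 11 (Euclid: 253 = 1·209 + 44; 209 = 4·44 + 33; 44 = 1·33 + 11; 33 = 3·11 + 0), and 11 | 99.
Extended Euclid: 209·(-6) + 253·(5) = 11. Scale by 9: u₀ = -54.
General solution u = u₀ + 23t; reducing mod 23 gives u = 15 (and v = -12).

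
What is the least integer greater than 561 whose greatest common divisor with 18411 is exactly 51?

612

18411 = 51·361. Any k with gcd(k, 18411) = 51 is a multiple of 51, say 51s, with s coprime to 361.
Need s > 561/51, so s ≥ 12. First s ≥ 12 with gcd(s, 361) = 1 is s = 12. Thus k = 51·12 = 612.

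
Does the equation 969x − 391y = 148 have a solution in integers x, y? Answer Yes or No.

gcd(969, 391): 969 = 2·391 + 187; 391 = 2·187 + 17; 187 = 11·17 + 0 → 17
17 does not divide 148, so a solution does not exist.

No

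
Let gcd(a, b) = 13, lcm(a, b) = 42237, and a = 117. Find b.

Using ab = gcd(a,b)·lcm(a,b) = 13·42237 = 549081, we get b = 549081/117 = 4693.

4693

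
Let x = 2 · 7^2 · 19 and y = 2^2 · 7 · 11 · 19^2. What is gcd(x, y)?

min exponent per shared prime: 2 · 7 · 19 = 266

266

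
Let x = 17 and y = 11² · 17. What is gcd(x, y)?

min exponent per shared prime: 17 = 17

17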